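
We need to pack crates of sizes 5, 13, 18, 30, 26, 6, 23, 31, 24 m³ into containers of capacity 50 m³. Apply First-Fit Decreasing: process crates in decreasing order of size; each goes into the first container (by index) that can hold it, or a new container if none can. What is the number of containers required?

4

Sorted descending: 31, 30, 26, 24, 23, 18, 13, 6, 5.
container 1: place 31 m³, 19 m³ left
container 2: place 30 m³, 20 m³ left
container 3: place 26 m³, 24 m³ left
container 3: place 24 m³, 0 m³ left
container 4: place 23 m³, 27 m³ left
container 1: place 18 m³, 1 m³ left
container 2: place 13 m³, 7 m³ left
container 2: place 6 m³, 1 m³ left
container 4: place 5 m³, 22 m³ left
Final containers: [31,18] [30,13,6] [26,24] [23,5].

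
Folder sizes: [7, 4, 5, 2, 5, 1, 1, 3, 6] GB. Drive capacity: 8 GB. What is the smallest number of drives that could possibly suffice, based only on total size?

5

Total size = 7 + 4 + 5 + 2 + 5 + 1 + 1 + 3 + 6 = 34 GB.
⌈34 / 8⌉ = 5.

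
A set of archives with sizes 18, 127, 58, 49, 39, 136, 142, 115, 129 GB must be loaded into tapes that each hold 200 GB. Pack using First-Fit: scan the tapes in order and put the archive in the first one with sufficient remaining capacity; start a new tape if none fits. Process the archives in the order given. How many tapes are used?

6

Put 18 GB in tape 1; 182 GB remain.
Put 127 GB in tape 1; 55 GB remain.
Put 58 GB in tape 2; 142 GB remain.
Put 49 GB in tape 1; 6 GB remain.
Put 39 GB in tape 2; 103 GB remain.
Put 136 GB in tape 3; 64 GB remain.
Put 142 GB in tape 4; 58 GB remain.
Put 115 GB in tape 5; 85 GB remain.
Put 129 GB in tape 6; 71 GB remain.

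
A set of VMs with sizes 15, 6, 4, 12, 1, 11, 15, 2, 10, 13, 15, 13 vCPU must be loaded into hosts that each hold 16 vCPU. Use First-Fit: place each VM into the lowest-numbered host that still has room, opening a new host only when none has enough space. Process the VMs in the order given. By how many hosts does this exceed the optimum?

1

First-Fit: [15,1] [6,4,2] [12] [11] [15] [10] [13] [15] [13] → 9 hosts.
Total size 117 vCPU; any packing needs at least ⌈117/16⌉ = 8 hosts.
An optimal packing achieves that bound: [15,1] [15] [15] [13,2] [13] [12,4] [11] [10,6] → 8 hosts.
Excess: 9 − 8 = 1.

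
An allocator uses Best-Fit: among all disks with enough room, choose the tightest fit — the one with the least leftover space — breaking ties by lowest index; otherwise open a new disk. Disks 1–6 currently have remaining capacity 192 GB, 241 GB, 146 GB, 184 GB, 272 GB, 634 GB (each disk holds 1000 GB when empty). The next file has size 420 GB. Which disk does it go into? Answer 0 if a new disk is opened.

Disks with room: disk 6 (634 GB).
Tightest fit is disk 6 with 634 GB free.

6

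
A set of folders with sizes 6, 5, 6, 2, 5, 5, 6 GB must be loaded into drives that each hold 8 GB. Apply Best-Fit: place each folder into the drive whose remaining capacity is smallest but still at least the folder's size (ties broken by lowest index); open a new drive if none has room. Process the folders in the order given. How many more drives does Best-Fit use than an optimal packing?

0

Best-Fit: [6,2] [5] [6] [5] [5] [6] → 6 drives.
6 folders exceed 4 GB (half the capacity), and no two of those can share a drive, so at least 6 drives are needed.
So 6 is already optimal.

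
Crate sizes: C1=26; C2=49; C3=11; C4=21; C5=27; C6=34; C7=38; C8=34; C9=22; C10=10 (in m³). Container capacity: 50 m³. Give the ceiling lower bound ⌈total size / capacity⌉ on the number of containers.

6

Total size = 26 + 49 + 11 + 21 + 27 + 34 + 38 + 34 + 22 + 10 = 272 m³.
⌈272 / 50⌉ = 6.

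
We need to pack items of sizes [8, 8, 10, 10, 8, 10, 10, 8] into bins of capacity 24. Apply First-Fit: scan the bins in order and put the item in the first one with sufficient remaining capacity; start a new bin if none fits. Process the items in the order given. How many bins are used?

4

bin 1: place 8, 16 left
bin 1: place 8, 8 left
bin 2: place 10, 14 left
bin 2: place 10, 4 left
bin 1: place 8, 0 left
bin 3: place 10, 14 left
bin 3: place 10, 4 left
bin 4: place 8, 16 left
Final bins: [8,8,8] [10,10] [10,10] [8].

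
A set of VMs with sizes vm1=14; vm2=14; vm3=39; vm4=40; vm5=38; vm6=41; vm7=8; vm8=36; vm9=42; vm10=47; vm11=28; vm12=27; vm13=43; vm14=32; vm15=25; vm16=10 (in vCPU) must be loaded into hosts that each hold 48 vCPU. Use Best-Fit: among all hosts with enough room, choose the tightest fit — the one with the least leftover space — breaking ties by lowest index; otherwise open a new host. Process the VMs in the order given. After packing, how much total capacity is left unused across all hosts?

140

Put vm1 (14 vCPU) in host 1; 34 vCPU remain.
Put vm2 (14 vCPU) in host 1; 20 vCPU remain.
Put vm3 (39 vCPU) in host 2; 9 vCPU remain.
Put vm4 (40 vCPU) in host 3; 8 vCPU remain.
Put vm5 (38 vCPU) in host 4; 10 vCPU remain.
Put vm6 (41 vCPU) in host 5; 7 vCPU remain.
Put vm7 (8 vCPU) in host 3; 0 vCPU remain.
Put vm8 (36 vCPU) in host 6; 12 vCPU remain.
Put vm9 (42 vCPU) in host 7; 6 vCPU remain.
Put vm10 (47 vCPU) in host 8; 1 vCPU remain.
Put vm11 (28 vCPU) in host 9; 20 vCPU remain.
Put vm12 (27 vCPU) in host 10; 21 vCPU remain.
Put vm13 (43 vCPU) in host 11; 5 vCPU remain.
Put vm14 (32 vCPU) in host 12; 16 vCPU remain.
Put vm15 (25 vCPU) in host 13; 23 vCPU remain.
Put vm16 (10 vCPU) in host 4; 0 vCPU remain.
13 hosts × 48 vCPU = 624 vCPU; used 484 vCPU; unused 140 vCPU.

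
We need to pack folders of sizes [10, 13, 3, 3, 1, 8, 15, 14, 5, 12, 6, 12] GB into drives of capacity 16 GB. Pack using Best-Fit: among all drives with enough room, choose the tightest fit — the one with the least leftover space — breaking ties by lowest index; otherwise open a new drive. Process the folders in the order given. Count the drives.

Put 10 GB in drive 1; 6 GB remain.
Put 13 GB in drive 2; 3 GB remain.
Put 3 GB in drive 2; 0 GB remain.
Put 3 GB in drive 1; 3 GB remain.
Put 1 GB in drive 1; 2 GB remain.
Put 8 GB in drive 3; 8 GB remain.
Put 15 GB in drive 4; 1 GB remain.
Put 14 GB in drive 5; 2 GB remain.
Put 5 GB in drive 3; 3 GB remain.
Put 12 GB in drive 6; 4 GB remain.
Put 6 GB in drive 7; 10 GB remain.
Put 12 GB in drive 8; 4 GB remain.
Final drives: [10,3,1] [13,3] [8,5] [15] [14] [12] [6] [12].

8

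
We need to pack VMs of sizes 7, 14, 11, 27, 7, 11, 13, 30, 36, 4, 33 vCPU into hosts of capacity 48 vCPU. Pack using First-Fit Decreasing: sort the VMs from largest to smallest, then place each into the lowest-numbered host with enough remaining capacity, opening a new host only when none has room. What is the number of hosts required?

5

Sorted descending: 36, 33, 30, 27, 14, 13, 11, 11, 7, 7, 4.
36 vCPU → host 1 (remaining 12 vCPU)
33 vCPU → host 2 (remaining 15 vCPU)
30 vCPU → host 3 (remaining 18 vCPU)
27 vCPU → host 4 (remaining 21 vCPU)
14 vCPU → host 2 (remaining 1 vCPU)
13 vCPU → host 3 (remaining 5 vCPU)
11 vCPU → host 1 (remaining 1 vCPU)
11 vCPU → host 4 (remaining 10 vCPU)
7 vCPU → host 4 (remaining 3 vCPU)
7 vCPU → host 5 (remaining 41 vCPU)
4 vCPU → host 3 (remaining 1 vCPU)
Final hosts: [36,11] [33,14] [30,13,4] [27,11,7] [7].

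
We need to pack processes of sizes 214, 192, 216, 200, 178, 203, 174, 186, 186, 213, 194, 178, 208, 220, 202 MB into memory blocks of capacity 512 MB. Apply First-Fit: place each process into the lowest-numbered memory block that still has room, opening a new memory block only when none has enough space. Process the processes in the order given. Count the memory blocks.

Put 214 MB in memory block 1; 298 MB remain.
Put 192 MB in memory block 1; 106 MB remain.
Put 216 MB in memory block 2; 296 MB remain.
Put 200 MB in memory block 2; 96 MB remain.
Put 178 MB in memory block 3; 334 MB remain.
Put 203 MB in memory block 3; 131 MB remain.
Put 174 MB in memory block 4; 338 MB remain.
Put 186 MB in memory block 4; 152 MB remain.
Put 186 MB in memory block 5; 326 MB remain.
Put 213 MB in memory block 5; 113 MB remain.
Put 194 MB in memory block 6; 318 MB remain.
Put 178 MB in memory block 6; 140 MB remain.
Put 208 MB in memory block 7; 304 MB remain.
Put 220 MB in memory block 7; 84 MB remain.
Put 202 MB in memory block 8; 310 MB remain.

8 memory blocks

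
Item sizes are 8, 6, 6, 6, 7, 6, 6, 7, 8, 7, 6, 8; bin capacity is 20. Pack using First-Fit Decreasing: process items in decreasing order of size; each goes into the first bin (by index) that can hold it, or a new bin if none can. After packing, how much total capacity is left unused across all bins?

Sorted descending: 8, 8, 8, 7, 7, 7, 6, 6, 6, 6, 6, 6.
8 → bin 1 (remaining 12)
8 → bin 1 (remaining 4)
8 → bin 2 (remaining 12)
7 → bin 2 (remaining 5)
7 → bin 3 (remaining 13)
7 → bin 3 (remaining 6)
6 → bin 3 (remaining 0)
6 → bin 4 (remaining 14)
6 → bin 4 (remaining 8)
6 → bin 4 (remaining 2)
6 → bin 5 (remaining 14)
6 → bin 5 (remaining 8)
5 bins × 20 = 100; used 81; unused 19.

19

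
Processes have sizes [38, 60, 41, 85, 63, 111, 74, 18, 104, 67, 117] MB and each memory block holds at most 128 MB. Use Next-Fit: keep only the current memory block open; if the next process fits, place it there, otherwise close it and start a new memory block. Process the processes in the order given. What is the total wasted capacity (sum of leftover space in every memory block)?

246

memory block 1: place 38 MB, 90 MB left
memory block 1: place 60 MB, 30 MB left
memory block 2: place 41 MB, 87 MB left
memory block 2: place 85 MB, 2 MB left
memory block 3: place 63 MB, 65 MB left
memory block 4: place 111 MB, 17 MB left
memory block 5: place 74 MB, 54 MB left
memory block 5: place 18 MB, 36 MB left
memory block 6: place 104 MB, 24 MB left
memory block 7: place 67 MB, 61 MB left
memory block 8: place 117 MB, 11 MB left
8 memory blocks × 128 MB = 1024 MB; used 778 MB; unused 246 MB.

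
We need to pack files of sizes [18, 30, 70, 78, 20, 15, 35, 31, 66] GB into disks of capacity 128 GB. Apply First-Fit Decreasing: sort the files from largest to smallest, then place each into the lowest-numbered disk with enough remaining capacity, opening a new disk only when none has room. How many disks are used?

3

Sorted descending: 78, 70, 66, 35, 31, 30, 20, 18, 15.
Put 78 GB in disk 1; 50 GB remain.
Put 70 GB in disk 2; 58 GB remain.
Put 66 GB in disk 3; 62 GB remain.
Put 35 GB in disk 1; 15 GB remain.
Put 31 GB in disk 2; 27 GB remain.
Put 30 GB in disk 3; 32 GB remain.
Put 20 GB in disk 2; 7 GB remain.
Put 18 GB in disk 3; 14 GB remain.
Put 15 GB in disk 1; 0 GB remain.
Final disks: [78,35,15] [70,31,20] [66,30,18].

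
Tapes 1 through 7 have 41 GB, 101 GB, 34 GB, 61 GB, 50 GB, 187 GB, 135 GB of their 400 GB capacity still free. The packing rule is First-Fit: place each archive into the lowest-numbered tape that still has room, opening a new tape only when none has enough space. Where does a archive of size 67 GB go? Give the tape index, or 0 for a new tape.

2

Tapes with room: tape 2 (101 GB), tape 6 (187 GB), tape 7 (135 GB).
The first with room is tape 2.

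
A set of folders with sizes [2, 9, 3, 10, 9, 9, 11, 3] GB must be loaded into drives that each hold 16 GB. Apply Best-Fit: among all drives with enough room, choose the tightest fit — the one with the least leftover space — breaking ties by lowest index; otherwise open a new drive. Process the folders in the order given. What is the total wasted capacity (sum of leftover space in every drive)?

24

Put 2 GB in drive 1; 14 GB remain.
Put 9 GB in drive 1; 5 GB remain.
Put 3 GB in drive 1; 2 GB remain.
Put 10 GB in drive 2; 6 GB remain.
Put 9 GB in drive 3; 7 GB remain.
Put 9 GB in drive 4; 7 GB remain.
Put 11 GB in drive 5; 5 GB remain.
Put 3 GB in drive 5; 2 GB remain.
5 drives × 16 GB = 80 GB; used 56 GB; unused 24 GB.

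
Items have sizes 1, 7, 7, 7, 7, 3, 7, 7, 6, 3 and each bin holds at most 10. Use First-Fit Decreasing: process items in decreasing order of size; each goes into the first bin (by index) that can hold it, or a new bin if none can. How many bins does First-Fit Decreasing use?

7 bins

Sorted descending: 7, 7, 7, 7, 7, 7, 6, 3, 3, 1.
bin 1: place 7, 3 left
bin 2: place 7, 3 left
bin 3: place 7, 3 left
bin 4: place 7, 3 left
bin 5: place 7, 3 left
bin 6: place 7, 3 left
bin 7: place 6, 4 left
bin 1: place 3, 0 left
bin 2: place 3, 0 left
bin 3: place 1, 2 left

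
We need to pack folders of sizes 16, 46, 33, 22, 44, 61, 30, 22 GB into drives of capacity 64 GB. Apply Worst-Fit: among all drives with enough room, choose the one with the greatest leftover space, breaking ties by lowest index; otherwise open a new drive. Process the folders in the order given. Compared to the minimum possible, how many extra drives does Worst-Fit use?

0

Worst-Fit: [16,46] [33,22] [44] [61] [30,22] → 5 drives.
Total size 274 GB; any packing needs at least ⌈274/64⌉ = 5 drives.
So 5 is already optimal.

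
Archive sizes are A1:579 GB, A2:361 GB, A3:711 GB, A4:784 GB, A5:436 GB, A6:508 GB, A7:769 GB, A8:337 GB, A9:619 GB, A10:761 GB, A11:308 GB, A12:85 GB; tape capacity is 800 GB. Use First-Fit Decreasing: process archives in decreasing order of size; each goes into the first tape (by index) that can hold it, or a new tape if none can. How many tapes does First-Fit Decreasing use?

Sorted descending: 784, 769, 761, 711, 619, 579, 508, 436, 361, 337, 308, 85.
784 GB → tape 1 (remaining 16 GB)
769 GB → tape 2 (remaining 31 GB)
761 GB → tape 3 (remaining 39 GB)
711 GB → tape 4 (remaining 89 GB)
619 GB → tape 5 (remaining 181 GB)
579 GB → tape 6 (remaining 221 GB)
508 GB → tape 7 (remaining 292 GB)
436 GB → tape 8 (remaining 364 GB)
361 GB → tape 8 (remaining 3 GB)
337 GB → tape 9 (remaining 463 GB)
308 GB → tape 9 (remaining 155 GB)
85 GB → tape 4 (remaining 4 GB)
Final tapes: [784] [769] [761] [711,85] [619] [579] [508] [436,361] [337,308].

9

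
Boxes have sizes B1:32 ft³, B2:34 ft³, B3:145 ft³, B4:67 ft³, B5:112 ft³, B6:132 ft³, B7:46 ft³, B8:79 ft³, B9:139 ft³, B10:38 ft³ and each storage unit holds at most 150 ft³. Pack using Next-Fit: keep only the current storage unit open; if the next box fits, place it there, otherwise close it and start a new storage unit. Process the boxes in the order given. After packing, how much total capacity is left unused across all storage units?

storage unit 1: place B1 (32 ft³), 118 ft³ left
storage unit 1: place B2 (34 ft³), 84 ft³ left
storage unit 2: place B3 (145 ft³), 5 ft³ left
storage unit 3: place B4 (67 ft³), 83 ft³ left
storage unit 4: place B5 (112 ft³), 38 ft³ left
storage unit 5: place B6 (132 ft³), 18 ft³ left
storage unit 6: place B7 (46 ft³), 104 ft³ left
storage unit 6: place B8 (79 ft³), 25 ft³ left
storage unit 7: place B9 (139 ft³), 11 ft³ left
storage unit 8: place B10 (38 ft³), 112 ft³ left
8 storage units × 150 ft³ = 1200 ft³; used 824 ft³; unused 376 ft³.

376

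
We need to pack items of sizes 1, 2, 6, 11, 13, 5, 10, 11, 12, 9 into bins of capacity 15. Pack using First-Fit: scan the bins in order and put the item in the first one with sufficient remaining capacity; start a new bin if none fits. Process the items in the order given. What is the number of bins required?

Put 1 in bin 1; 14 remain.
Put 2 in bin 1; 12 remain.
Put 6 in bin 1; 6 remain.
Put 11 in bin 2; 4 remain.
Put 13 in bin 3; 2 remain.
Put 5 in bin 1; 1 remain.
Put 10 in bin 4; 5 remain.
Put 11 in bin 5; 4 remain.
Put 12 in bin 6; 3 remain.
Put 9 in bin 7; 6 remain.

7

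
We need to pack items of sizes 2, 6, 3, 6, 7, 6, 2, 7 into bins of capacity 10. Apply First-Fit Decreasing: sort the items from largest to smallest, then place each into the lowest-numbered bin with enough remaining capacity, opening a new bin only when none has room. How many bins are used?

5 bins

Sorted descending: 7, 7, 6, 6, 6, 3, 2, 2.
Put 7 in bin 1; 3 remain.
Put 7 in bin 2; 3 remain.
Put 6 in bin 3; 4 remain.
Put 6 in bin 4; 4 remain.
Put 6 in bin 5; 4 remain.
Put 3 in bin 1; 0 remain.
Put 2 in bin 2; 1 remain.
Put 2 in bin 3; 2 remain.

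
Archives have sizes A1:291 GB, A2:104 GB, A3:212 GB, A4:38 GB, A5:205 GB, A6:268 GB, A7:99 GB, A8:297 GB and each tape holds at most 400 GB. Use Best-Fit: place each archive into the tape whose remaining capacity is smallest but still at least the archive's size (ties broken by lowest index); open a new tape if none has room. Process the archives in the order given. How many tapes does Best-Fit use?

Put A1 (291 GB) in tape 1; 109 GB remain.
Put A2 (104 GB) in tape 1; 5 GB remain.
Put A3 (212 GB) in tape 2; 188 GB remain.
Put A4 (38 GB) in tape 2; 150 GB remain.
Put A5 (205 GB) in tape 3; 195 GB remain.
Put A6 (268 GB) in tape 4; 132 GB remain.
Put A7 (99 GB) in tape 4; 33 GB remain.
Put A8 (297 GB) in tape 5; 103 GB remain.

5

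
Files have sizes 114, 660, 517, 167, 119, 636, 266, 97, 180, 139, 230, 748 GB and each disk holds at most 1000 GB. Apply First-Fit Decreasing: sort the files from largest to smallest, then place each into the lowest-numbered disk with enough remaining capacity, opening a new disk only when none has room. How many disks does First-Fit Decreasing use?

4

Sorted descending: 748, 660, 636, 517, 266, 230, 180, 167, 139, 119, 114, 97.
748 GB → disk 1 (remaining 252 GB)
660 GB → disk 2 (remaining 340 GB)
636 GB → disk 3 (remaining 364 GB)
517 GB → disk 4 (remaining 483 GB)
266 GB → disk 2 (remaining 74 GB)
230 GB → disk 1 (remaining 22 GB)
180 GB → disk 3 (remaining 184 GB)
167 GB → disk 3 (remaining 17 GB)
139 GB → disk 4 (remaining 344 GB)
119 GB → disk 4 (remaining 225 GB)
114 GB → disk 4 (remaining 111 GB)
97 GB → disk 4 (remaining 14 GB)
Final disks: [748,230] [660,266] [636,180,167] [517,139,119,114,97].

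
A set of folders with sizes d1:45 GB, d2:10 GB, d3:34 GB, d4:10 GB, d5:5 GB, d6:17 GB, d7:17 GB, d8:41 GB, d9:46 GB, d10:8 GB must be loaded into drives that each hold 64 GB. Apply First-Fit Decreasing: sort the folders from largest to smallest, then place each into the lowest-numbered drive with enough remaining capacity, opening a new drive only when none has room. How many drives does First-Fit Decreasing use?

Sorted descending: 46, 45, 41, 34, 17, 17, 10, 10, 8, 5.
drive 1: place 46 GB, 18 GB left
drive 2: place 45 GB, 19 GB left
drive 3: place 41 GB, 23 GB left
drive 4: place 34 GB, 30 GB left
drive 1: place 17 GB, 1 GB left
drive 2: place 17 GB, 2 GB left
drive 3: place 10 GB, 13 GB left
drive 3: place 10 GB, 3 GB left
drive 4: place 8 GB, 22 GB left
drive 4: place 5 GB, 17 GB left
Final drives: [46,17] [45,17] [41,10,10] [34,8,5].

4 drives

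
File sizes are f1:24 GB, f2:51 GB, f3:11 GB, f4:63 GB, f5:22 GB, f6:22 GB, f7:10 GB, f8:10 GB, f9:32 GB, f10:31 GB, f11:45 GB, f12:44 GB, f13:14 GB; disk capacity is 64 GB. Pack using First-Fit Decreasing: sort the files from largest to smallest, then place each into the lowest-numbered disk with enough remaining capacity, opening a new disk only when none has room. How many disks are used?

Sorted descending: 63, 51, 45, 44, 32, 31, 24, 22, 22, 14, 11, 10, 10.
Put 63 GB in disk 1; 1 GB remain.
Put 51 GB in disk 2; 13 GB remain.
Put 45 GB in disk 3; 19 GB remain.
Put 44 GB in disk 4; 20 GB remain.
Put 32 GB in disk 5; 32 GB remain.
Put 31 GB in disk 5; 1 GB remain.
Put 24 GB in disk 6; 40 GB remain.
Put 22 GB in disk 6; 18 GB remain.
Put 22 GB in disk 7; 42 GB remain.
Put 14 GB in disk 3; 5 GB remain.
Put 11 GB in disk 2; 2 GB remain.
Put 10 GB in disk 4; 10 GB remain.
Put 10 GB in disk 4; 0 GB remain.

7 disks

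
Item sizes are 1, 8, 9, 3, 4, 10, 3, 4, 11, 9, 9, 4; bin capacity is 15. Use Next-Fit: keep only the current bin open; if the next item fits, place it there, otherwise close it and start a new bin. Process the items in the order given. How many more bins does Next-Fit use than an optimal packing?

1

Next-Fit: [1,8] [9,3] [4,10] [3,4] [11] [9] [9,4] → 7 bins.
6 items exceed 7.5 (half the capacity), and no two of those can share a bin, so at least 6 bins are needed.
An optimal packing achieves that bound: [11,4] [10,4,1] [9,4] [9,3,3] [9] [8] → 6 bins.
Excess: 7 − 6 = 1.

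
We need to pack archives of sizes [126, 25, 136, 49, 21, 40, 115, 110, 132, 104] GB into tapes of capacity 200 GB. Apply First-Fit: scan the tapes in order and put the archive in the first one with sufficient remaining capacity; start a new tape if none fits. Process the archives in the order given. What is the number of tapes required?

6

tape 1: place 126 GB, 74 GB left
tape 1: place 25 GB, 49 GB left
tape 2: place 136 GB, 64 GB left
tape 1: place 49 GB, 0 GB left
tape 2: place 21 GB, 43 GB left
tape 2: place 40 GB, 3 GB left
tape 3: place 115 GB, 85 GB left
tape 4: place 110 GB, 90 GB left
tape 5: place 132 GB, 68 GB left
tape 6: place 104 GB, 96 GB left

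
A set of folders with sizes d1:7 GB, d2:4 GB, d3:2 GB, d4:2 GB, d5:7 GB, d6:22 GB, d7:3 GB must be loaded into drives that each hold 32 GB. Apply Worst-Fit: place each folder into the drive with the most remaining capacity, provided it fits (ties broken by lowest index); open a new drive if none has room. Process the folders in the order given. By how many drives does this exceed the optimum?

0

Worst-Fit: [7,4,2,2,7,3] [22] → 2 drives.
Total size 47 GB; any packing needs at least ⌈47/32⌉ = 2 drives.
So 2 is already optimal.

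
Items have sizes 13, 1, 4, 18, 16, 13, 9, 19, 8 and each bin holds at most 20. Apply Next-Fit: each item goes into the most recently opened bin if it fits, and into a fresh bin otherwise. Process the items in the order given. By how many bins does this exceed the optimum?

1

Next-Fit: [13,1,4] [18] [16] [13] [9] [19] [8] → 7 bins.
Total size 101; any packing needs at least ⌈101/20⌉ = 6 bins.
An optimal packing achieves that bound: [19,1] [18] [16,4] [13] [13] [9,8] → 6 bins.
Excess: 7 − 6 = 1.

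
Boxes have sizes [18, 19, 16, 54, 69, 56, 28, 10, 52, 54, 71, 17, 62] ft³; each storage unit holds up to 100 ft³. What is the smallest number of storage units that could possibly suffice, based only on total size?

Total size = 18 + 19 + 16 + 54 + 69 + 56 + 28 + 10 + 52 + 54 + 71 + 17 + 62 = 526 ft³.
⌈526 / 100⌉ = 6.

6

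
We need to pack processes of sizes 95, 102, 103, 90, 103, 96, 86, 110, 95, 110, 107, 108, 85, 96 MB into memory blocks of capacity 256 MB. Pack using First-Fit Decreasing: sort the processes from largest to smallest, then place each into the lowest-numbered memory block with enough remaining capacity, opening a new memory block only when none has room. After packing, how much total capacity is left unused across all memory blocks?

406

Sorted descending: 110, 110, 108, 107, 103, 103, 102, 96, 96, 95, 95, 90, 86, 85.
memory block 1: place 110 MB, 146 MB left
memory block 1: place 110 MB, 36 MB left
memory block 2: place 108 MB, 148 MB left
memory block 2: place 107 MB, 41 MB left
memory block 3: place 103 MB, 153 MB left
memory block 3: place 103 MB, 50 MB left
memory block 4: place 102 MB, 154 MB left
memory block 4: place 96 MB, 58 MB left
memory block 5: place 96 MB, 160 MB left
memory block 5: place 95 MB, 65 MB left
memory block 6: place 95 MB, 161 MB left
memory block 6: place 90 MB, 71 MB left
memory block 7: place 86 MB, 170 MB left
memory block 7: place 85 MB, 85 MB left
7 memory blocks × 256 MB = 1792 MB; used 1386 MB; unused 406 MB.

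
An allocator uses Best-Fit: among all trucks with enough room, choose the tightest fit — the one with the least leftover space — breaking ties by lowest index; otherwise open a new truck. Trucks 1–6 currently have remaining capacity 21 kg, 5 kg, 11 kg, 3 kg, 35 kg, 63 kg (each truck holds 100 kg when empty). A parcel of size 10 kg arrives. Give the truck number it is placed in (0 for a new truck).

3

Trucks with room: truck 1 (21 kg), truck 3 (11 kg), truck 5 (35 kg), truck 6 (63 kg).
Tightest fit is truck 3 with 11 kg free.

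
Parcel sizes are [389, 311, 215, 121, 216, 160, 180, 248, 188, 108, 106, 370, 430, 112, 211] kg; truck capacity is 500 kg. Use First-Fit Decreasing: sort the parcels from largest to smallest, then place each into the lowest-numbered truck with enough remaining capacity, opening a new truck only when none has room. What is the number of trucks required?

Sorted descending: 430, 389, 370, 311, 248, 216, 215, 211, 188, 180, 160, 121, 112, 108, 106.
Put 430 kg in truck 1; 70 kg remain.
Put 389 kg in truck 2; 111 kg remain.
Put 370 kg in truck 3; 130 kg remain.
Put 311 kg in truck 4; 189 kg remain.
Put 248 kg in truck 5; 252 kg remain.
Put 216 kg in truck 5; 36 kg remain.
Put 215 kg in truck 6; 285 kg remain.
Put 211 kg in truck 6; 74 kg remain.
Put 188 kg in truck 4; 1 kg remain.
Put 180 kg in truck 7; 320 kg remain.
Put 160 kg in truck 7; 160 kg remain.
Put 121 kg in truck 3; 9 kg remain.
Put 112 kg in truck 7; 48 kg remain.
Put 108 kg in truck 2; 3 kg remain.
Put 106 kg in truck 8; 394 kg remain.

8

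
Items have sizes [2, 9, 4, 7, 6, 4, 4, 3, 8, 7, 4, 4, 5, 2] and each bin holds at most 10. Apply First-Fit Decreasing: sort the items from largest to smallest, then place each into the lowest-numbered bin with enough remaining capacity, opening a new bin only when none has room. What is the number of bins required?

Sorted descending: 9, 8, 7, 7, 6, 5, 4, 4, 4, 4, 4, 3, 2, 2.
Put 9 in bin 1; 1 remain.
Put 8 in bin 2; 2 remain.
Put 7 in bin 3; 3 remain.
Put 7 in bin 4; 3 remain.
Put 6 in bin 5; 4 remain.
Put 5 in bin 6; 5 remain.
Put 4 in bin 5; 0 remain.
Put 4 in bin 6; 1 remain.
Put 4 in bin 7; 6 remain.
Put 4 in bin 7; 2 remain.
Put 4 in bin 8; 6 remain.
Put 3 in bin 3; 0 remain.
Put 2 in bin 2; 0 remain.
Put 2 in bin 4; 1 remain.
Final bins: [9] [8,2] [7,3] [7,2] [6,4] [5,4] [4,4] [4].

8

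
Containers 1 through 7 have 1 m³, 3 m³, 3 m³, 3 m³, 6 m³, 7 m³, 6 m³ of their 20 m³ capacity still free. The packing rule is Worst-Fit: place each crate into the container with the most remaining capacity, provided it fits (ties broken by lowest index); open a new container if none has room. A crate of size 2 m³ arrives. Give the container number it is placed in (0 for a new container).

Containers with room: container 2 (3 m³), container 3 (3 m³), container 4 (3 m³), container 5 (6 m³), container 6 (7 m³), container 7 (6 m³).
Most room is container 6 with 7 m³ free.

6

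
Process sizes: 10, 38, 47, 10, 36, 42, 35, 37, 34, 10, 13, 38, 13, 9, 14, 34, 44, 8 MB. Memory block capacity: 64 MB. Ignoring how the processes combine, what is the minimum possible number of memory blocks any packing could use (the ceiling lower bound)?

8

Total size = 10 + 38 + 47 + 10 + 36 + 42 + 35 + 37 + 34 + 10 + 13 + 38 + 13 + 9 + 14 + 34 + 44 + 8 = 472 MB.
⌈472 / 64⌉ = 8.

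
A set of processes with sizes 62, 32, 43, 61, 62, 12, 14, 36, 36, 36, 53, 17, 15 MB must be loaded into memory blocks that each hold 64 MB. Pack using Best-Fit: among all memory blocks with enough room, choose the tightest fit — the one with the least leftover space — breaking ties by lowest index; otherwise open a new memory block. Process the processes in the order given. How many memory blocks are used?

Put 62 MB in memory block 1; 2 MB remain.
Put 32 MB in memory block 2; 32 MB remain.
Put 43 MB in memory block 3; 21 MB remain.
Put 61 MB in memory block 4; 3 MB remain.
Put 62 MB in memory block 5; 2 MB remain.
Put 12 MB in memory block 3; 9 MB remain.
Put 14 MB in memory block 2; 18 MB remain.
Put 36 MB in memory block 6; 28 MB remain.
Put 36 MB in memory block 7; 28 MB remain.
Put 36 MB in memory block 8; 28 MB remain.
Put 53 MB in memory block 9; 11 MB remain.
Put 17 MB in memory block 2; 1 MB remain.
Put 15 MB in memory block 6; 13 MB remain.
Final memory blocks: [62] [32,14,17] [43,12] [61] [62] [36,15] [36] [36] [53].

9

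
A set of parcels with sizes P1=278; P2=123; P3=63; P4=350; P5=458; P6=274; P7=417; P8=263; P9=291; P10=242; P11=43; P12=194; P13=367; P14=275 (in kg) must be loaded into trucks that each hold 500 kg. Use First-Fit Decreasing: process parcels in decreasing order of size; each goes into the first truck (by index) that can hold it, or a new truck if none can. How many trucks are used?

10

Sorted descending: 458, 417, 367, 350, 291, 278, 275, 274, 263, 242, 194, 123, 63, 43.
458 kg → truck 1 (remaining 42 kg)
417 kg → truck 2 (remaining 83 kg)
367 kg → truck 3 (remaining 133 kg)
350 kg → truck 4 (remaining 150 kg)
291 kg → truck 5 (remaining 209 kg)
278 kg → truck 6 (remaining 222 kg)
275 kg → truck 7 (remaining 225 kg)
274 kg → truck 8 (remaining 226 kg)
263 kg → truck 9 (remaining 237 kg)
242 kg → truck 10 (remaining 258 kg)
194 kg → truck 5 (remaining 15 kg)
123 kg → truck 3 (remaining 10 kg)
63 kg → truck 2 (remaining 20 kg)
43 kg → truck 4 (remaining 107 kg)
Final trucks: [458] [417,63] [367,123] [350,43] [291,194] [278] [275] [274] [263] [242].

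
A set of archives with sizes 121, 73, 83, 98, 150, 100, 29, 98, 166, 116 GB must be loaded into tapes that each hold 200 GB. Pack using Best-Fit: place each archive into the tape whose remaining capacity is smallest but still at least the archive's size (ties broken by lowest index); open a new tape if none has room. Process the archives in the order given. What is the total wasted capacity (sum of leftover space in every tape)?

tape 1: place 121 GB, 79 GB left
tape 1: place 73 GB, 6 GB left
tape 2: place 83 GB, 117 GB left
tape 2: place 98 GB, 19 GB left
tape 3: place 150 GB, 50 GB left
tape 4: place 100 GB, 100 GB left
tape 3: place 29 GB, 21 GB left
tape 4: place 98 GB, 2 GB left
tape 5: place 166 GB, 34 GB left
tape 6: place 116 GB, 84 GB left
6 tapes × 200 GB = 1200 GB; used 1034 GB; unused 166 GB.

166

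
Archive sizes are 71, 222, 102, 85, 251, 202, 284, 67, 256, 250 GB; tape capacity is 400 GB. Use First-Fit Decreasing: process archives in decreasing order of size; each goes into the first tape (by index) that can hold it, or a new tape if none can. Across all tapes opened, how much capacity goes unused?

610

Sorted descending: 284, 256, 251, 250, 222, 202, 102, 85, 71, 67.
tape 1: place 284 GB, 116 GB left
tape 2: place 256 GB, 144 GB left
tape 3: place 251 GB, 149 GB left
tape 4: place 250 GB, 150 GB left
tape 5: place 222 GB, 178 GB left
tape 6: place 202 GB, 198 GB left
tape 1: place 102 GB, 14 GB left
tape 2: place 85 GB, 59 GB left
tape 3: place 71 GB, 78 GB left
tape 3: place 67 GB, 11 GB left
6 tapes × 400 GB = 2400 GB; used 1790 GB; unused 610 GB.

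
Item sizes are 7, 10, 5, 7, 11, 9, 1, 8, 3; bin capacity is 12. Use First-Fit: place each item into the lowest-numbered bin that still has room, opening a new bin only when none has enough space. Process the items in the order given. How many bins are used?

Put 7 in bin 1; 5 remain.
Put 10 in bin 2; 2 remain.
Put 5 in bin 1; 0 remain.
Put 7 in bin 3; 5 remain.
Put 11 in bin 4; 1 remain.
Put 9 in bin 5; 3 remain.
Put 1 in bin 2; 1 remain.
Put 8 in bin 6; 4 remain.
Put 3 in bin 3; 2 remain.

6 bins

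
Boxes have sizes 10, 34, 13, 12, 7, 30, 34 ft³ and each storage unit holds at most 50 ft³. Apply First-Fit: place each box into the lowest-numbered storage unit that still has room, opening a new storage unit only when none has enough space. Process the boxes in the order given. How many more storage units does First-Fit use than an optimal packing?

First-Fit: [10,34] [13,12,7] [30] [34] → 4 storage units.
Total size 140 ft³; any packing needs at least ⌈140/50⌉ = 3 storage units.
An optimal packing achieves that bound: [34,13] [34,12] [30,10,7] → 3 storage units.
Excess: 4 − 3 = 1.

1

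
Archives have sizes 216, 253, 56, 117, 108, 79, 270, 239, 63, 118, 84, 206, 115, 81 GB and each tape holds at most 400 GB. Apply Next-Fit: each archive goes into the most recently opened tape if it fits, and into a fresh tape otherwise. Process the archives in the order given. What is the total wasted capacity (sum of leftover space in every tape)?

tape 1: place 216 GB, 184 GB left
tape 2: place 253 GB, 147 GB left
tape 2: place 56 GB, 91 GB left
tape 3: place 117 GB, 283 GB left
tape 3: place 108 GB, 175 GB left
tape 3: place 79 GB, 96 GB left
tape 4: place 270 GB, 130 GB left
tape 5: place 239 GB, 161 GB left
tape 5: place 63 GB, 98 GB left
tape 6: place 118 GB, 282 GB left
tape 6: place 84 GB, 198 GB left
tape 7: place 206 GB, 194 GB left
tape 7: place 115 GB, 79 GB left
tape 8: place 81 GB, 319 GB left
8 tapes × 400 GB = 3200 GB; used 2005 GB; unused 1195 GB.

1195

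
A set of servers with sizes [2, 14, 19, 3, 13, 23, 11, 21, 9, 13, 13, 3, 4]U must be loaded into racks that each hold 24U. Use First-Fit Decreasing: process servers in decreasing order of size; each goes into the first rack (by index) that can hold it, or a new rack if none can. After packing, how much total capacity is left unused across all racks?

20

Sorted descending: 23, 21, 19, 14, 13, 13, 13, 11, 9, 4, 3, 3, 2.
rack 1: place 23U, 1U left
rack 2: place 21U, 3U left
rack 3: place 19U, 5U left
rack 4: place 14U, 10U left
rack 5: place 13U, 11U left
rack 6: place 13U, 11U left
rack 7: place 13U, 11U left
rack 5: place 11U, 0U left
rack 4: place 9U, 1U left
rack 3: place 4U, 1U left
rack 2: place 3U, 0U left
rack 6: place 3U, 8U left
rack 6: place 2U, 6U left
7 racks × 24U = 168U; used 148U; unused 20U.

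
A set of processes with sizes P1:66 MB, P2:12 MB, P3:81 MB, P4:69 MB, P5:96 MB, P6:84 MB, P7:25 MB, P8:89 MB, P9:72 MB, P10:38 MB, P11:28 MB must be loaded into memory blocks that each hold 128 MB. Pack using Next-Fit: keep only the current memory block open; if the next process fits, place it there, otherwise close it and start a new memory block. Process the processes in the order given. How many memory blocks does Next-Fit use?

P1 (66 MB) → memory block 1 (remaining 62 MB)
P2 (12 MB) → memory block 1 (remaining 50 MB)
P3 (81 MB) → memory block 2 (remaining 47 MB)
P4 (69 MB) → memory block 3 (remaining 59 MB)
P5 (96 MB) → memory block 4 (remaining 32 MB)
P6 (84 MB) → memory block 5 (remaining 44 MB)
P7 (25 MB) → memory block 5 (remaining 19 MB)
P8 (89 MB) → memory block 6 (remaining 39 MB)
P9 (72 MB) → memory block 7 (remaining 56 MB)
P10 (38 MB) → memory block 7 (remaining 18 MB)
P11 (28 MB) → memory block 8 (remaining 100 MB)

8 memory blocks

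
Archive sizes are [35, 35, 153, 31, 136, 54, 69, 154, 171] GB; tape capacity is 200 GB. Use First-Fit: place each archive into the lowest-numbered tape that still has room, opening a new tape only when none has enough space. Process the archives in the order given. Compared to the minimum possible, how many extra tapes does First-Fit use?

First-Fit: [35,35,31,54] [153] [136] [69] [154] [171] → 6 tapes.
Total size 838 GB; any packing needs at least ⌈838/200⌉ = 5 tapes.
An optimal packing achieves that bound: [171] [154,35] [153,35] [136,54] [69,31] → 5 tapes.
Excess: 6 − 5 = 1.

1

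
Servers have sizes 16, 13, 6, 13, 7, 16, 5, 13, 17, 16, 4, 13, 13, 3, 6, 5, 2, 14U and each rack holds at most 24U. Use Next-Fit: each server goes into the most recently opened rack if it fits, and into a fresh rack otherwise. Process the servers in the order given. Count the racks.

Put 16U in rack 1; 8U remain.
Put 13U in rack 2; 11U remain.
Put 6U in rack 2; 5U remain.
Put 13U in rack 3; 11U remain.
Put 7U in rack 3; 4U remain.
Put 16U in rack 4; 8U remain.
Put 5U in rack 4; 3U remain.
Put 13U in rack 5; 11U remain.
Put 17U in rack 6; 7U remain.
Put 16U in rack 7; 8U remain.
Put 4U in rack 7; 4U remain.
Put 13U in rack 8; 11U remain.
Put 13U in rack 9; 11U remain.
Put 3U in rack 9; 8U remain.
Put 6U in rack 9; 2U remain.
Put 5U in rack 10; 19U remain.
Put 2U in rack 10; 17U remain.
Put 14U in rack 10; 3U remain.
Final racks: [16] [13,6] [13,7] [16,5] [13] [17] [16,4] [13] [13,3,6] [5,2,14].

10 racks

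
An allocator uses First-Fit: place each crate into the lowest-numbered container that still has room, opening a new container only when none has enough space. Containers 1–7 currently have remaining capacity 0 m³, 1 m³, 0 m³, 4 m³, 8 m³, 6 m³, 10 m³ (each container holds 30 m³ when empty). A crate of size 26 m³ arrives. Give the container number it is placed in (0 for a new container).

No container has ≥ 26 m³ free, so a new container is opened.

0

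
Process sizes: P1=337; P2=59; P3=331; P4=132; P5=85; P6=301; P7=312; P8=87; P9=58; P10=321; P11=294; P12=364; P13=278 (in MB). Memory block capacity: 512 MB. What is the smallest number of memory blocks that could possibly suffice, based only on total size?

Total size = 337 + 59 + 331 + 132 + 85 + 301 + 312 + 87 + 58 + 321 + 294 + 364 + 278 = 2959 MB.
⌈2959 / 512⌉ = 6.

6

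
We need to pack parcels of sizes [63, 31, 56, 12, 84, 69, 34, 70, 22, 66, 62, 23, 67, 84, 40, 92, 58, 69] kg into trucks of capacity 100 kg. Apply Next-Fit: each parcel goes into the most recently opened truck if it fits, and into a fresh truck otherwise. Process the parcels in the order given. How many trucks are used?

14 trucks

63 kg → truck 1 (remaining 37 kg)
31 kg → truck 1 (remaining 6 kg)
56 kg → truck 2 (remaining 44 kg)
12 kg → truck 2 (remaining 32 kg)
84 kg → truck 3 (remaining 16 kg)
69 kg → truck 4 (remaining 31 kg)
34 kg → truck 5 (remaining 66 kg)
70 kg → truck 6 (remaining 30 kg)
22 kg → truck 6 (remaining 8 kg)
66 kg → truck 7 (remaining 34 kg)
62 kg → truck 8 (remaining 38 kg)
23 kg → truck 8 (remaining 15 kg)
67 kg → truck 9 (remaining 33 kg)
84 kg → truck 10 (remaining 16 kg)
40 kg → truck 11 (remaining 60 kg)
92 kg → truck 12 (remaining 8 kg)
58 kg → truck 13 (remaining 42 kg)
69 kg → truck 14 (remaining 31 kg)
Final trucks: [63,31] [56,12] [84] [69] [34] [70,22] [66] [62,23] [67] [84] [40] [92] [58] [69].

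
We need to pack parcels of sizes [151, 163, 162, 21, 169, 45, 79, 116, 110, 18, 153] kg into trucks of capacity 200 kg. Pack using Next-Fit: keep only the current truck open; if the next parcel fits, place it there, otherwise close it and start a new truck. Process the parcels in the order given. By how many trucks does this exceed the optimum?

1

Next-Fit: [151] [163] [162,21] [169] [45,79] [116] [110,18] [153] → 8 trucks.
7 parcels exceed 100 kg (half the capacity), and no two of those can share a truck, so at least 7 trucks are needed.
An optimal packing achieves that bound: [169,21] [163,18] [162] [153,45] [151] [116,79] [110] → 7 trucks.
Excess: 8 − 7 = 1.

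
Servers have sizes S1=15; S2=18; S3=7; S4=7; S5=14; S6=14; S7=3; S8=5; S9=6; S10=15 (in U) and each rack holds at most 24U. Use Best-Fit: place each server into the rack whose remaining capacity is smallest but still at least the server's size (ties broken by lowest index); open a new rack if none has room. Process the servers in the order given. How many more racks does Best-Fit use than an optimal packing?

0

Best-Fit: [15,7] [18,5] [7,14,3] [14,6] [15] → 5 racks.
Total size 104U; any packing needs at least ⌈104/24⌉ = 5 racks.
So 5 is already optimal.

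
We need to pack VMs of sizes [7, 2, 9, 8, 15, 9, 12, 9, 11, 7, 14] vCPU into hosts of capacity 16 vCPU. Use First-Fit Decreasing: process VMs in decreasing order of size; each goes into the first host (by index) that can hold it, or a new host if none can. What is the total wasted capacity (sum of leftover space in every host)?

25

Sorted descending: 15, 14, 12, 11, 9, 9, 9, 8, 7, 7, 2.
host 1: place 15 vCPU, 1 vCPU left
host 2: place 14 vCPU, 2 vCPU left
host 3: place 12 vCPU, 4 vCPU left
host 4: place 11 vCPU, 5 vCPU left
host 5: place 9 vCPU, 7 vCPU left
host 6: place 9 vCPU, 7 vCPU left
host 7: place 9 vCPU, 7 vCPU left
host 8: place 8 vCPU, 8 vCPU left
host 5: place 7 vCPU, 0 vCPU left
host 6: place 7 vCPU, 0 vCPU left
host 2: place 2 vCPU, 0 vCPU left
8 hosts × 16 vCPU = 128 vCPU; used 103 vCPU; unused 25 vCPU.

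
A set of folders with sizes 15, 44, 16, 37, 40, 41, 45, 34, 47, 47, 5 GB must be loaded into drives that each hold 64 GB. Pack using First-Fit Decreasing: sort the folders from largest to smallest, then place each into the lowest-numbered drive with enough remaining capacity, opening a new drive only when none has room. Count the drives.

Sorted descending: 47, 47, 45, 44, 41, 40, 37, 34, 16, 15, 5.
47 GB → drive 1 (remaining 17 GB)
47 GB → drive 2 (remaining 17 GB)
45 GB → drive 3 (remaining 19 GB)
44 GB → drive 4 (remaining 20 GB)
41 GB → drive 5 (remaining 23 GB)
40 GB → drive 6 (remaining 24 GB)
37 GB → drive 7 (remaining 27 GB)
34 GB → drive 8 (remaining 30 GB)
16 GB → drive 1 (remaining 1 GB)
15 GB → drive 2 (remaining 2 GB)
5 GB → drive 3 (remaining 14 GB)

8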